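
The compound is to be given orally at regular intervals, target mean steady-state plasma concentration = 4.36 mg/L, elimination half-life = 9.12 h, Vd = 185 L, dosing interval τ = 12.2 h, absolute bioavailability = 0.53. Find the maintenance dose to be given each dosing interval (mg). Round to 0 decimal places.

k = ln2 / t½ = 0.693147 / 9.12 = 0.07600 h⁻¹
CL = k × Vd = 0.07600 × 185 = 14.06 L/h
At steady state, F × (Dose/τ) = Css × CL.
Dose = Css × CL × τ / F = 4.36 × 14.06 × 12.2 / 0.53 = 1411 mg

1411 mg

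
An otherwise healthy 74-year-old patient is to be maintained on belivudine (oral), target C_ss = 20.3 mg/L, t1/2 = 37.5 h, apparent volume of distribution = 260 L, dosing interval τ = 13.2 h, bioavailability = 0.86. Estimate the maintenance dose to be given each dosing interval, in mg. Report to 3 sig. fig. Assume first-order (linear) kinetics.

k = ln2 / t½ = 0.693147 / 37.5 = 0.01848 h⁻¹
CL = k × Vd = 0.01848 × 260 = 4.805 L/h
At steady state, F × (Dose/τ) = Css × CL.
Dose = Css × CL × τ / F = 20.3 × 4.805 × 13.2 / 0.86 = 1497 mg

1500 mg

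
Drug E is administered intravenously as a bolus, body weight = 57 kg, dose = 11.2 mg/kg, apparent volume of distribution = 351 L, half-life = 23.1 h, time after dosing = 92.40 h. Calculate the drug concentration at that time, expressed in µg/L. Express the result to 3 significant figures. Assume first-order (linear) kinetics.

114 µg/L

Total dose = 11.2 × 57 = 638.4 mg
C₀ = Dose / Vd = 638.4 / 351 = 1.819 mg/L
k = ln2 / t½ = 0.693147 / 23.1 = 0.03001 h⁻¹
t / t½ = 92.40 / 23.1 = 4 half-lives
C = C₀ × (1/2)^4 = 1.819 × 0.06250 = 0.1137 mg/L
Convert: 0.1137 mg/L × 1000 = 113.7 µg/L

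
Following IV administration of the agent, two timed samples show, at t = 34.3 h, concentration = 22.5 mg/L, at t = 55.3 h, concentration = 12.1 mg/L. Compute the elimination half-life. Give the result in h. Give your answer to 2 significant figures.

23 h

k = ln(C₁/C₂) / (t₂ − t₁) = ln(22.5/12.1) / (55.3 − 34.3)
  = 0.6203 / 21.00 = 0.02954 h⁻¹
t½ = ln2 / k = 0.693147 / 0.02954 = 23.46 h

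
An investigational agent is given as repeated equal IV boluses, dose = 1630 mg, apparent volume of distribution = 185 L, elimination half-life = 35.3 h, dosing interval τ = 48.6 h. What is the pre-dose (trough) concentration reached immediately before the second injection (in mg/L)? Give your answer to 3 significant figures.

C₀ per dose = Dose / Vd = 1630 / 185 = 8.811 mg/L
k = ln2 / t½ = 0.693147 / 35.3 = 0.01964 h⁻¹
Fraction remaining after one interval: r = e^(−kτ) = e^(−0.01964 × 48.6) = 0.3850
Before dose 2, 1 dose has been given (aged 1τ).
C_trough = C₀ × r = 8.811 × 0.3850 = 3.392 mg/L

3.39 mg/L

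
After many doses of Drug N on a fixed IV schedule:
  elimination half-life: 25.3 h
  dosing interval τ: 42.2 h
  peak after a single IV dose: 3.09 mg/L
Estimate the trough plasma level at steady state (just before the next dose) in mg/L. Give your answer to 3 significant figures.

k = ln2 / t½ = 0.693147 / 25.3 = 0.02740 h⁻¹
e^(−kτ) = e^(−0.02740 × 42.2) = 0.3147
Accumulation ratio R = 1 / (1 − e^(−kτ)) = 1 / (1 − 0.3147) = 1.459
Steady-state trough = C₀ × R × e^(−kτ) = 3.09 × 1.459 × 0.3147 = 1.419 mg/L

1.42 mg/L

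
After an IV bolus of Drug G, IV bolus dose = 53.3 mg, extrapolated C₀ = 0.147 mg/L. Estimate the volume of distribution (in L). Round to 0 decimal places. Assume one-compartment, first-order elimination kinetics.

363 L

Vd = Dose / C₀ = 53.30 / 0.147 = 362.6 L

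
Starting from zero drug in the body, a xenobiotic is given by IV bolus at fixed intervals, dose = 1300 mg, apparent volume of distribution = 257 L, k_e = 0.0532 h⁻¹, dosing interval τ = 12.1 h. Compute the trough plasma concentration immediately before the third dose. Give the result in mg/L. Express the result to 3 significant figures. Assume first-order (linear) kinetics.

C₀ per dose = Dose / Vd = 1300 / 257 = 5.058 mg/L
Fraction remaining after one interval: r = e^(−kτ) = e^(−0.05320 × 12.1) = 0.5253
Before dose 3, 2 doses have been given (aged 1τ, 2τ).
C_trough = C₀ × (r + r²) = 5.058 × (0.5253 + 0.2759) = 4.052 mg/L

4.05 mg/L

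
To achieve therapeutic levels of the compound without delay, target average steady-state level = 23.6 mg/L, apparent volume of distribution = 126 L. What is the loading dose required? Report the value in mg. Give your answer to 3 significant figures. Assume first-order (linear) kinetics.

LD = Css × Vd = 23.6 × 126 = 2974 mg

2970 mg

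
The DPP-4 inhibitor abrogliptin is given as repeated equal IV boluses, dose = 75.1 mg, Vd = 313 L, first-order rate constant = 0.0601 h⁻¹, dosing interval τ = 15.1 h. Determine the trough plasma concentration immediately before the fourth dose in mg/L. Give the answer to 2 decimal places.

0.15 mg/L

C₀ per dose = Dose / Vd = 75.1 / 313 = 0.2399 mg/L
Fraction remaining after one interval: r = e^(−kτ) = e^(−0.06010 × 15.1) = 0.4035
Before dose 4, 3 doses have been given (aged 1τ, 2τ, 3τ).
C_trough = C₀ × (r + r² + … + r^3) = C₀ × r(1−r^3)/(1−r)
        = 0.2399 × 0.4035 × (1 − 0.06569) / (1 − 0.4035) = 0.1516 mg/L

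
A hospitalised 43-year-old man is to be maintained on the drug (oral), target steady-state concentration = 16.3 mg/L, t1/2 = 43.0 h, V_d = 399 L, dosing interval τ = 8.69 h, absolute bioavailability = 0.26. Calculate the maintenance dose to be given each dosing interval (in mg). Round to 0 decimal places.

k = ln2 / t½ = 0.693147 / 43.0 = 0.01612 h⁻¹
CL = k × Vd = 0.01612 × 399 = 6.432 L/h
At steady state, F × (Dose/τ) = Css × CL.
Dose = Css × CL × τ / F = 16.3 × 6.432 × 8.69 / 0.26 = 3504 mg

3504 mg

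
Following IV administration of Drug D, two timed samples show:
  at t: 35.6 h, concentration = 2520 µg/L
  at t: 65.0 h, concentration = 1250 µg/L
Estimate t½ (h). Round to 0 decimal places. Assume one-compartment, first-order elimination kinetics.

k = ln(C₁/C₂) / (t₂ − t₁) = ln(2520/1250) / (65.0 − 35.6)
  = 0.7011 / 29.40 = 0.02385 h⁻¹
t½ = ln2 / k = 0.693147 / 0.02385 = 29.06 h

29 h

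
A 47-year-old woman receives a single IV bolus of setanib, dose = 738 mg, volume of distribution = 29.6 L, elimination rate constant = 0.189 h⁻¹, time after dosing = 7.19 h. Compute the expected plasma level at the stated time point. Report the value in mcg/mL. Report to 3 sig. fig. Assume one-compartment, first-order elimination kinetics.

6.41 mcg/mL

C₀ = Dose / Vd = 738.0 / 29.6 = 24.93 mg/L
C = C₀ · e^(−k·t) = 24.93 × e^(−0.1890 × 7.19)
  = 24.93 × 0.2569 = 6.405 mg/L
(6.405 mg/L = 6.405 mcg/mL)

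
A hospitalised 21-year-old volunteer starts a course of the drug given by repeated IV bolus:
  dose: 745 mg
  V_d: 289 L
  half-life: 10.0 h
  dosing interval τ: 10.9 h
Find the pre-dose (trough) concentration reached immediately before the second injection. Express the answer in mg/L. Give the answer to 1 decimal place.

C₀ per dose = Dose / Vd = 745 / 289 = 2.578 mg/L
k = ln2 / t½ = 0.693147 / 10.0 = 0.06931 h⁻¹
Fraction remaining after one interval: r = e^(−kτ) = e^(−0.06931 × 10.9) = 0.4698
Before dose 2, 1 dose has been given (aged 1τ).
C_trough = C₀ × r = 2.578 × 0.4698 = 1.211 mg/L

1.2 mg/L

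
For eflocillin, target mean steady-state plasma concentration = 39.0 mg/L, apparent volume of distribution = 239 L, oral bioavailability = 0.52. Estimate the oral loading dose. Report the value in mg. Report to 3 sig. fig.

LD = Css × Vd / F = 39.0 × 239 / 0.52 = 17930 mg

17900 mg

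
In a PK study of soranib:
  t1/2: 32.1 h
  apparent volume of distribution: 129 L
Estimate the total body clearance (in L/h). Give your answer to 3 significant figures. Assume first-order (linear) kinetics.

2.79 L/h

k = ln2 / t½ = 0.693147 / 32.1 = 0.02159 h⁻¹
CL = k × Vd = 0.02159 × 129 = 2.785 L/h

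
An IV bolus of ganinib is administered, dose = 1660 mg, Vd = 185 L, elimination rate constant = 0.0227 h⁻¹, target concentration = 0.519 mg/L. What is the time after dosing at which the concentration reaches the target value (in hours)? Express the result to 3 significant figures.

126 h

C₀ = Dose / Vd = 1660 / 185 = 8.973 mg/L
t = ln(C₀ / C) / k = ln(8.973 / 0.519) / 0.02270
  = ln(17.29) / 0.02270 = 2.850 / 0.02270 = 125.6 h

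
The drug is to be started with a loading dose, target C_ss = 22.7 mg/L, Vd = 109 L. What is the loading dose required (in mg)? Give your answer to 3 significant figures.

LD = Css × Vd = 22.7 × 109 = 2474 mg

2470 mg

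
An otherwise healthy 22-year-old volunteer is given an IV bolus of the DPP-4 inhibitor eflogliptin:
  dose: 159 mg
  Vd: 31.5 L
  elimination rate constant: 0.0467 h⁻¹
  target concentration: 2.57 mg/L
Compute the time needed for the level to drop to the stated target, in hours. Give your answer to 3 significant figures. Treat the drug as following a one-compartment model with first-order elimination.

C₀ = Dose / Vd = 159.0 / 31.5 = 5.048 mg/L
t = ln(C₀ / C) / k = ln(5.048 / 2.57) / 0.04670
  = ln(1.964) / 0.04670 = 0.6750 / 0.04670 = 14.45 h

14.5 h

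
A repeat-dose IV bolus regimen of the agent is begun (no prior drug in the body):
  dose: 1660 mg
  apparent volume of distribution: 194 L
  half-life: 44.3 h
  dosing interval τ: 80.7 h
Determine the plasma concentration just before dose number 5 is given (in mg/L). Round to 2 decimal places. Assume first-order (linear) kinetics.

C₀ per dose = Dose / Vd = 1660 / 194 = 8.557 mg/L
k = ln2 / t½ = 0.693147 / 44.3 = 0.01565 h⁻¹
Fraction remaining after one interval: r = e^(−kτ) = e^(−0.01565 × 80.7) = 0.2828
Before dose 5, 4 doses have been given (aged 1τ, 2τ, 3τ, 4τ).
C_trough = C₀ × (r + r² + … + r^4) = C₀ × r(1−r^4)/(1−r)
        = 8.557 × 0.2828 × (1 − 0.006396) / (1 − 0.2828) = 3.353 mg/L

3.35 mg/L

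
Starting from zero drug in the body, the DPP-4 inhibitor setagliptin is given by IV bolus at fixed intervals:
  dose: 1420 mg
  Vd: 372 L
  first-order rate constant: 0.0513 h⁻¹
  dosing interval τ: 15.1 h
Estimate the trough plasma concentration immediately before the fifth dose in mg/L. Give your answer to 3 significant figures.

C₀ per dose = Dose / Vd = 1420 / 372 = 3.817 mg/L
Fraction remaining after one interval: r = e^(−kτ) = e^(−0.05130 × 15.1) = 0.4609
Before dose 5, 4 doses have been given (aged 1τ, 2τ, 3τ, 4τ).
C_trough = C₀ × (r + r² + … + r^4) = C₀ × r(1−r^4)/(1−r)
        = 3.817 × 0.4609 × (1 − 0.04513) / (1 − 0.4609) = 3.116 mg/L

3.12 mg/L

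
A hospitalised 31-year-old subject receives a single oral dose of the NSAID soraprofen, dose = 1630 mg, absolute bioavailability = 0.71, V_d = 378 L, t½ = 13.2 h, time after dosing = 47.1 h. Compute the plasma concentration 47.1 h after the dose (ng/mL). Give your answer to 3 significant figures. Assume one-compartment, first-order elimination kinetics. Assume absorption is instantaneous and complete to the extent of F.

258 ng/mL

Amount reaching circulation = F × Dose = 0.71 × 1630 = 1157 mg
C₀ = F·Dose / Vd = 1157 / 378 = 3.061 mg/L
k = ln2 / t½ = 0.693147 / 13.2 = 0.05251 h⁻¹
C = C₀ · e^(−k·t) = 3.061 × e^(−0.05251 × 47.1)
  = 3.061 × 0.08431 = 0.2581 mg/L
Convert: 0.2581 mg/L × 1000 = 258.1 ng/mL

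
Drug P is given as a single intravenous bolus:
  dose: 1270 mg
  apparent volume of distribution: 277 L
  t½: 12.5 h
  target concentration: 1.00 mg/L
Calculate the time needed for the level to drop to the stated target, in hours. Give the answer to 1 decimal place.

27.5 h

C₀ = Dose / Vd = 1270 / 277 = 4.585 mg/L
k = ln2 / t½ = 0.693147 / 12.5 = 0.05545 h⁻¹
t = ln(C₀ / C) / k = ln(4.585 / 1.00) / 0.05545
  = ln(4.585) / 0.05545 = 1.523 / 0.05545 = 27.47 h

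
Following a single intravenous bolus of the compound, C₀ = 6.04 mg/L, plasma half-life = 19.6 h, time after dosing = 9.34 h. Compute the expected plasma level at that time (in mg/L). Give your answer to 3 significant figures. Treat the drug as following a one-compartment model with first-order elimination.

4.34 mg/L

k = ln2 / t½ = 0.693147 / 19.6 = 0.03536 h⁻¹
C = C₀ · e^(−k·t) = 6.040 × e^(−0.03536 × 9.34)
  = 6.040 × 0.7187 = 4.341 mg/L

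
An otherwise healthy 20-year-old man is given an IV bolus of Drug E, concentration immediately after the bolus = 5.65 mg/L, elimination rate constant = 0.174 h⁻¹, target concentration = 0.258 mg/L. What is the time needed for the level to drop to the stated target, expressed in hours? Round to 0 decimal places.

t = ln(C₀ / C) / k = ln(5.650 / 0.258) / 0.1740
  = ln(21.90) / 0.1740 = 3.086 / 0.1740 = 17.74 h

18 h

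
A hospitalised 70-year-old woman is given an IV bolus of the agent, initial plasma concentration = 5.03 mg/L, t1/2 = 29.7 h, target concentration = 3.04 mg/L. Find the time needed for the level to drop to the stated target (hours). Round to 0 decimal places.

22 h

k = ln2 / t½ = 0.693147 / 29.7 = 0.02334 h⁻¹
t = ln(C₀ / C) / k = ln(5.030 / 3.04) / 0.02334
  = ln(1.655) / 0.02334 = 0.5038 / 0.02334 = 21.59 h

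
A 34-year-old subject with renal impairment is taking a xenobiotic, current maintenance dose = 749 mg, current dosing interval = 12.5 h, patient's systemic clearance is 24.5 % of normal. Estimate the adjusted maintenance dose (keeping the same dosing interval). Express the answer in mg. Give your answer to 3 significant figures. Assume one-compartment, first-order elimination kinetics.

To keep the same average steady-state level, dosing rate must scale with clearance.
CL ratio = 24.5 / 100 = 0.2450
New dose (same interval) = 749 × 0.2450 = 183.5 mg

184 mg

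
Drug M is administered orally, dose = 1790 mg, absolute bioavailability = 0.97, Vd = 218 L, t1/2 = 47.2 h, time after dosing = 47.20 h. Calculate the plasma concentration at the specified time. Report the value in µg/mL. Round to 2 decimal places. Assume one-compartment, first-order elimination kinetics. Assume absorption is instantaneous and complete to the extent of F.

3.98 µg/mL

Amount reaching circulation = F × Dose = 0.97 × 1790 = 1736 mg
C₀ = F·Dose / Vd = 1736 / 218 = 7.963 mg/L
k = ln2 / t½ = 0.693147 / 47.2 = 0.01469 h⁻¹
t / t½ = 47.20 / 47.2 = 1 half-lives
C = C₀ × (1/2)^1 = 7.963 × 0.5000 = 3.982 mg/L
(3.982 mg/L = 3.982 µg/mL)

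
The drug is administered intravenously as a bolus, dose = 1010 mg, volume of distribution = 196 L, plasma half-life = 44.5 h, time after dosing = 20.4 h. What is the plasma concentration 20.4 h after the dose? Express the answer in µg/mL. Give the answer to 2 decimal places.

3.75 µg/mL

C₀ = Dose / Vd = 1010 / 196 = 5.153 mg/L
k = ln2 / t½ = 0.693147 / 44.5 = 0.01558 h⁻¹
C = C₀ · e^(−k·t) = 5.153 × e^(−0.01558 × 20.4)
  = 5.153 × 0.7277 = 3.750 mg/L
(3.750 mg/L = 3.750 µg/mL)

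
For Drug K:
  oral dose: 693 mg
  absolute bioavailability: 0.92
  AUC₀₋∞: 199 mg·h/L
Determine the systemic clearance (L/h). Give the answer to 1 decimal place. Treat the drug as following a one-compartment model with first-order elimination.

CL = F·Dose / AUC = 0.92 × 693 / 199 = 3.204 L/h

3.2 L/h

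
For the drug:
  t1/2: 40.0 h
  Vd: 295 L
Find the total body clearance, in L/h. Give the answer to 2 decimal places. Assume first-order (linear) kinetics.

k = ln2 / t½ = 0.693147 / 40.0 = 0.01733 h⁻¹
CL = k × Vd = 0.01733 × 295 = 5.112 L/h

5.11 L/h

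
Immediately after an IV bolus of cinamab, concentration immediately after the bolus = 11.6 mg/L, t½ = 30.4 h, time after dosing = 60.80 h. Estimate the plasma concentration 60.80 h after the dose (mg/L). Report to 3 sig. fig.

k = ln2 / t½ = 0.693147 / 30.4 = 0.02280 h⁻¹
t / t½ = 60.80 / 30.4 = 2 half-lives
C = C₀ × (1/2)^2 = 11.60 × 0.2500 = 2.900 mg/L

2.90 mg/L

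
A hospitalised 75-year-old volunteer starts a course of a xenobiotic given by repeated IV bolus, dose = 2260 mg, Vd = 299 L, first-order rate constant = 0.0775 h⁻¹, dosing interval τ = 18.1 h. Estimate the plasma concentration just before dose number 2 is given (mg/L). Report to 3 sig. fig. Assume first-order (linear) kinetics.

C₀ per dose = Dose / Vd = 2260 / 299 = 7.559 mg/L
Fraction remaining after one interval: r = e^(−kτ) = e^(−0.07750 × 18.1) = 0.2459
Before dose 2, 1 dose has been given (aged 1τ).
C_trough = C₀ × r = 7.559 × 0.2459 = 1.859 mg/L

1.86 mg/L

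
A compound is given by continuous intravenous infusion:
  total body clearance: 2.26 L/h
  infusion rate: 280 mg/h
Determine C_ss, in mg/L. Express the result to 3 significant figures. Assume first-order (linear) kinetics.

At steady state Css = R₀ / CL = 280 / 2.260 = 123.9 mg/L

124 mg/L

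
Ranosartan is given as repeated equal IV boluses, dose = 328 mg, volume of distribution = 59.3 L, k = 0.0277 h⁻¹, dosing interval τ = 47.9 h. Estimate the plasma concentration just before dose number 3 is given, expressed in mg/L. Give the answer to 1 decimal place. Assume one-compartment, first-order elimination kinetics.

1.9 mg/L

C₀ per dose = Dose / Vd = 328 / 59.3 = 5.531 mg/L
Fraction remaining after one interval: r = e^(−kτ) = e^(−0.02770 × 47.9) = 0.2653
Before dose 3, 2 doses have been given (aged 1τ, 2τ).
C_trough = C₀ × (r + r²) = 5.531 × (0.2653 + 0.07038) = 1.857 mg/L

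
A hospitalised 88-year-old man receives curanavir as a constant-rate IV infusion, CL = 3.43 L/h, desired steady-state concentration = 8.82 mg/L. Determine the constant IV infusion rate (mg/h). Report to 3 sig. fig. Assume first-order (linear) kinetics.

30.3 mg/h

At steady state, infusion rate R₀ = Css × CL = 8.82 × 3.430 = 30.25 mg/h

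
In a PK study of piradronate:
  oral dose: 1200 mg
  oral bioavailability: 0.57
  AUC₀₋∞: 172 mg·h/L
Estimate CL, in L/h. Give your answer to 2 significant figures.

CL = F·Dose / AUC = 0.57 × 1200 / 172 = 3.977 L/h

4.0 L/h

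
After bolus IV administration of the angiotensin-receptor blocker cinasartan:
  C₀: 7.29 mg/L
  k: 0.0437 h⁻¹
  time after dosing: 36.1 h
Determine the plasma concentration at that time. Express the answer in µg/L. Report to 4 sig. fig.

C = C₀ · e^(−k·t) = 7.290 × e^(−0.04370 × 36.1)
  = 7.290 × 0.2065 = 1.505 mg/L
Convert: 1.505 mg/L × 1000 = 1505 µg/L

1505 µg/L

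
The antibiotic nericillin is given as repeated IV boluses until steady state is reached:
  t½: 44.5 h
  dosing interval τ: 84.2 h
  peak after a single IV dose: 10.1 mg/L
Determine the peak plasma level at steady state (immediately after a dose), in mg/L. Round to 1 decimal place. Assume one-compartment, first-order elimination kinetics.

k = ln2 / t½ = 0.693147 / 44.5 = 0.01558 h⁻¹
e^(−kτ) = e^(−0.01558 × 84.2) = 0.2693
Accumulation ratio R = 1 / (1 − e^(−kτ)) = 1 / (1 − 0.2693) = 1.369
Steady-state peak = C₀ × R = 10.1 × 1.369 = 13.83 mg/L

13.8 mg/L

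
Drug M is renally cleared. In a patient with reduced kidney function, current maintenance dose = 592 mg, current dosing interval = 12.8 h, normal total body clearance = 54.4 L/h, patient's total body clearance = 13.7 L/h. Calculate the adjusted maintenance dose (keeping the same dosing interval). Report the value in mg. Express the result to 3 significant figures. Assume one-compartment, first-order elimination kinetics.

To keep the same average steady-state level, dosing rate must scale with clearance.
CL ratio = 13.7 / 54.4 = 0.2518
New dose (same interval) = 592 × 0.2518 = 149.1 mg

149 mg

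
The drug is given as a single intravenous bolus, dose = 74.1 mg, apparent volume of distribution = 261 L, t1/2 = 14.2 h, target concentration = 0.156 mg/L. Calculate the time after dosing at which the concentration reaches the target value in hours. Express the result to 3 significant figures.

12.3 h

C₀ = Dose / Vd = 74.10 / 261 = 0.2839 mg/L
k = ln2 / t½ = 0.693147 / 14.2 = 0.04881 h⁻¹
t = ln(C₀ / C) / k = ln(0.2839 / 0.156) / 0.04881
  = ln(1.820) / 0.04881 = 0.5988 / 0.04881 = 12.27 h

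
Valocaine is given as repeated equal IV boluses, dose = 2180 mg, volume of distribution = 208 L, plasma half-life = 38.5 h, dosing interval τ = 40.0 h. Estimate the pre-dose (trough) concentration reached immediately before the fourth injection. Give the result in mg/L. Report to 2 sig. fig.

C₀ per dose = Dose / Vd = 2180 / 208 = 10.48 mg/L
k = ln2 / t½ = 0.693147 / 38.5 = 0.01800 h⁻¹
Fraction remaining after one interval: r = e^(−kτ) = e^(−0.01800 × 40.0) = 0.4868
Before dose 4, 3 doses have been given (aged 1τ, 2τ, 3τ).
C_trough = C₀ × (r + r² + … + r^3) = C₀ × r(1−r^3)/(1−r)
        = 10.48 × 0.4868 × (1 − 0.1154) / (1 − 0.4868) = 8.794 mg/L

8.8 mg/L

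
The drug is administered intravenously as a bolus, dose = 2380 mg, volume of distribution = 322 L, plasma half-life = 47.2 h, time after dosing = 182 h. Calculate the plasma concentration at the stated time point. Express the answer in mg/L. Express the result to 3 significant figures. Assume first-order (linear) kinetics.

0.510 mg/L

C₀ = Dose / Vd = 2380 / 322 = 7.391 mg/L
k = ln2 / t½ = 0.693147 / 47.2 = 0.01469 h⁻¹
C = C₀ · e^(−k·t) = 7.391 × e^(−0.01469 × 182)
  = 7.391 × 0.06900 = 0.5100 mg/L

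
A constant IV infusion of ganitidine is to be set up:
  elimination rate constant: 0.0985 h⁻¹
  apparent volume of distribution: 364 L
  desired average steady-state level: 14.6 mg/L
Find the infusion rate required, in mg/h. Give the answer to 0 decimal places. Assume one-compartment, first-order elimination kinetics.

523 mg/h

CL = k × Vd = 0.09850 × 364 = 35.85 L/h
At steady state, infusion rate R₀ = Css × CL = 14.6 × 35.85 = 523.4 mg/h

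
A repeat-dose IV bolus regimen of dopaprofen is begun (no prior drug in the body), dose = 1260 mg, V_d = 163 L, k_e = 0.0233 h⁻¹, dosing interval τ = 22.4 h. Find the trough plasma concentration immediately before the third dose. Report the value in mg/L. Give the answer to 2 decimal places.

7.31 mg/L

C₀ per dose = Dose / Vd = 1260 / 163 = 7.730 mg/L
Fraction remaining after one interval: r = e^(−kτ) = e^(−0.02330 × 22.4) = 0.5934
Before dose 3, 2 doses have been given (aged 1τ, 2τ).
C_trough = C₀ × (r + r²) = 7.730 × (0.5934 + 0.3521) = 7.309 mg/L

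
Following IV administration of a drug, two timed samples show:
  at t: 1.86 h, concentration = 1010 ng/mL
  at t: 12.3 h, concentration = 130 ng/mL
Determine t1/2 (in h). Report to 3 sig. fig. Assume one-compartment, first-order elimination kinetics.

k = ln(C₁/C₂) / (t₂ − t₁) = ln(1010/130) / (12.3 − 1.86)
  = 2.050 / 10.44 = 0.1964 h⁻¹
t½ = ln2 / k = 0.693147 / 0.1964 = 3.529 h

3.53 h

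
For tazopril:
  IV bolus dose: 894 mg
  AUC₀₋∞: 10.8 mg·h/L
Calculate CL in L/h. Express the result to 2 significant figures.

83 L/h

CL = Dose / AUC = 894 / 10.8 = 82.78 L/h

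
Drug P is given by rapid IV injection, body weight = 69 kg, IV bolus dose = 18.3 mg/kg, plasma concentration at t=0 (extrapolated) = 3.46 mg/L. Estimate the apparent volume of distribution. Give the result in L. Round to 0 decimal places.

365 L

Dose = 18.3 × 69 = 1263 mg
Vd = Dose / C₀ = 1263 / 3.46 = 365.0 L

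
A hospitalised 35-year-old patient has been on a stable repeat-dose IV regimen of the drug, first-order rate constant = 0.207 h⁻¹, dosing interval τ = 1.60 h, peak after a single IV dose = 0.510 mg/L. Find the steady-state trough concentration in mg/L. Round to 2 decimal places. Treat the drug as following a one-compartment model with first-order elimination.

e^(−kτ) = e^(−0.2070 × 1.60) = 0.7181
Accumulation ratio R = 1 / (1 − e^(−kτ)) = 1 / (1 − 0.7181) = 3.547
Steady-state trough = C₀ × R × e^(−kτ) = 0.510 × 3.547 × 0.7181 = 1.299 mg/L

1.30 mg/L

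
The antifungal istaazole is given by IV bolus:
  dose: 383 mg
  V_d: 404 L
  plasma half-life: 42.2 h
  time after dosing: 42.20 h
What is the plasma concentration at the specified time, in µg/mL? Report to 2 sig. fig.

C₀ = Dose / Vd = 383.0 / 404 = 0.9480 mg/L
k = ln2 / t½ = 0.693147 / 42.2 = 0.01643 h⁻¹
t / t½ = 42.20 / 42.2 = 1 half-lives
C = C₀ × (1/2)^1 = 0.9480 × 0.5000 = 0.4740 mg/L
(0.4740 mg/L = 0.4740 µg/mL)

0.47 µg/mL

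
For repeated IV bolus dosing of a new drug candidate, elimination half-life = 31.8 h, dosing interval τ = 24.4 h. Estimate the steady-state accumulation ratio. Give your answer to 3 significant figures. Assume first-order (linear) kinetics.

k = ln2 / t½ = 0.693147 / 31.8 = 0.02180 h⁻¹
e^(−kτ) = e^(−0.02180 × 24.4) = 0.5875
Accumulation ratio R = 1 / (1 − e^(−kτ)) = 1 / (1 − 0.5875) = 2.424

2.42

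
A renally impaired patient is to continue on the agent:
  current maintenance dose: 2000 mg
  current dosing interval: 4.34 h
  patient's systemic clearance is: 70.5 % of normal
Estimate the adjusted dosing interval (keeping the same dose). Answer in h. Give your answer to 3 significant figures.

To keep the same average steady-state level, dosing rate must scale with clearance.
CL ratio = 70.5 / 100 = 0.7050
New interval (same dose) = 4.34 / 0.7050 = 6.156 h

6.16 h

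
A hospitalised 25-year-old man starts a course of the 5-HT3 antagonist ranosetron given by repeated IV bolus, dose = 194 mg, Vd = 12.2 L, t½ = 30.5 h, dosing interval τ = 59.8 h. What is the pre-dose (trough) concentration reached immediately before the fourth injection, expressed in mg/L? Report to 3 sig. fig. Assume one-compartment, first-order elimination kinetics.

5.40 mg/L

C₀ per dose = Dose / Vd = 194 / 12.2 = 15.90 mg/L
k = ln2 / t½ = 0.693147 / 30.5 = 0.02273 h⁻¹
Fraction remaining after one interval: r = e^(−kτ) = e^(−0.02273 × 59.8) = 0.2569
Before dose 4, 3 doses have been given (aged 1τ, 2τ, 3τ).
C_trough = C₀ × (r + r² + … + r^3) = C₀ × r(1−r^3)/(1−r)
        = 15.90 × 0.2569 × (1 − 0.01695) / (1 − 0.2569) = 5.404 mg/L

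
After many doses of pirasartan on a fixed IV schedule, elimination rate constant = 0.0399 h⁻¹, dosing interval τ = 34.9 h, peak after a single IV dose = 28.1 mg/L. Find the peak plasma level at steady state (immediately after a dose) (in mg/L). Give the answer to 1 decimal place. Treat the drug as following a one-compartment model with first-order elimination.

e^(−kτ) = e^(−0.03990 × 34.9) = 0.2485
Accumulation ratio R = 1 / (1 − e^(−kτ)) = 1 / (1 − 0.2485) = 1.331
Steady-state peak = C₀ × R = 28.1 × 1.331 = 37.40 mg/L

37.4 mg/L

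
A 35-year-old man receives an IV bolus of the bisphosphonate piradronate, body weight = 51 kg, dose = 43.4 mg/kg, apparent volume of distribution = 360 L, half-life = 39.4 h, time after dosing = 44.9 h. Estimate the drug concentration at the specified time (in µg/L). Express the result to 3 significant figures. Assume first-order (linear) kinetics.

2790 µg/L

Total dose = 43.4 × 51 = 2213 mg
C₀ = Dose / Vd = 2213 / 360 = 6.147 mg/L
k = ln2 / t½ = 0.693147 / 39.4 = 0.01759 h⁻¹
C = C₀ · e^(−k·t) = 6.147 × e^(−0.01759 × 44.9)
  = 6.147 × 0.4539 = 2.790 mg/L
Convert: 2.790 mg/L × 1000 = 2790 µg/L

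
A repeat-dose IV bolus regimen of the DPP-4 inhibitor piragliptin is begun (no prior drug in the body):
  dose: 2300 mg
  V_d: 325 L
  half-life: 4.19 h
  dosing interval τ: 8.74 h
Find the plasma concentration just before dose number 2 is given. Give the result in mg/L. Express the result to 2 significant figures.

1.7 mg/L

C₀ per dose = Dose / Vd = 2300 / 325 = 7.077 mg/L
k = ln2 / t½ = 0.693147 / 4.19 = 0.1654 h⁻¹
Fraction remaining after one interval: r = e^(−kτ) = e^(−0.1654 × 8.74) = 0.2356
Before dose 2, 1 dose has been given (aged 1τ).
C_trough = C₀ × r = 7.077 × 0.2356 = 1.667 mg/L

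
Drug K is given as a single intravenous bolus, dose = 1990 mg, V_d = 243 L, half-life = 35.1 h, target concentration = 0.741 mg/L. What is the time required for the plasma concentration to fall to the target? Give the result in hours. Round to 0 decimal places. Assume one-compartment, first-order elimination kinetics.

C₀ = Dose / Vd = 1990 / 243 = 8.189 mg/L
k = ln2 / t½ = 0.693147 / 35.1 = 0.01975 h⁻¹
t = ln(C₀ / C) / k = ln(8.189 / 0.741) / 0.01975
  = ln(11.05) / 0.01975 = 2.402 / 0.01975 = 121.6 h

122 h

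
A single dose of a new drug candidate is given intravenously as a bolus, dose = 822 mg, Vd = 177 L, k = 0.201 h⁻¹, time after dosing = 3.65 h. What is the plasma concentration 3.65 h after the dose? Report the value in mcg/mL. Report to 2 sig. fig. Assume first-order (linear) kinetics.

2.2 mcg/mL

C₀ = Dose / Vd = 822.0 / 177 = 4.644 mg/L
C = C₀ · e^(−k·t) = 4.644 × e^(−0.2010 × 3.65)
  = 4.644 × 0.4802 = 2.230 mg/L
(2.230 mg/L = 2.230 mcg/mL)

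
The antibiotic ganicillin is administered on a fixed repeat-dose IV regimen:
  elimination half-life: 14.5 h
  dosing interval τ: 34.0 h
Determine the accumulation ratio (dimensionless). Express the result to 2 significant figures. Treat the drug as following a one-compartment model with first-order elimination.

1.2

k = ln2 / t½ = 0.693147 / 14.5 = 0.04780 h⁻¹
e^(−kτ) = e^(−0.04780 × 34.0) = 0.1969
Accumulation ratio R = 1 / (1 − e^(−kτ)) = 1 / (1 − 0.1969) = 1.245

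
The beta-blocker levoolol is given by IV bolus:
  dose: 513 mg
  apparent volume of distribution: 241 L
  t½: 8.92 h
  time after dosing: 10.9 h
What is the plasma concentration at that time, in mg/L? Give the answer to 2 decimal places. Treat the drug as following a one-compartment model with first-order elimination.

C₀ = Dose / Vd = 513.0 / 241 = 2.129 mg/L
k = ln2 / t½ = 0.693147 / 8.92 = 0.07771 h⁻¹
C = C₀ · e^(−k·t) = 2.129 × e^(−0.07771 × 10.9)
  = 2.129 × 0.4287 = 0.9127 mg/L

0.91 mg/L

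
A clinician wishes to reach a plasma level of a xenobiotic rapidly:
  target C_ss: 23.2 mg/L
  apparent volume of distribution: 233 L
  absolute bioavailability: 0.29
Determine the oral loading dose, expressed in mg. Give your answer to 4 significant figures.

18640 mg

LD = Css × Vd / F = 23.2 × 233 / 0.29 = 18640 mg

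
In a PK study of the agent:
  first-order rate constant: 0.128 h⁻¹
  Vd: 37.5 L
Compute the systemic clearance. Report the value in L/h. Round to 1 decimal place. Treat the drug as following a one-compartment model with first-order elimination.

4.8 L/h

CL = k × Vd = 0.128 × 37.5 = 4.800 L/h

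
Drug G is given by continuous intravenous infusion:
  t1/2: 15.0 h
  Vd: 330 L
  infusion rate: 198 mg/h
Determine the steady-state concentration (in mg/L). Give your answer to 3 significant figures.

13.0 mg/L

k = ln2 / t½ = 0.693147 / 15.0 = 0.04621 h⁻¹
CL = k × Vd = 0.04621 × 330 = 15.25 L/h
At steady state Css = R₀ / CL = 198 / 15.25 = 12.98 mg/L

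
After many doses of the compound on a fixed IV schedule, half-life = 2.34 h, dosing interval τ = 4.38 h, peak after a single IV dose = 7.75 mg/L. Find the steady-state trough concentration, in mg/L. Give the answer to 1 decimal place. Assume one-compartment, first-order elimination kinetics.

k = ln2 / t½ = 0.693147 / 2.34 = 0.2962 h⁻¹
e^(−kτ) = e^(−0.2962 × 4.38) = 0.2733
Accumulation ratio R = 1 / (1 − e^(−kτ)) = 1 / (1 − 0.2733) = 1.376
Steady-state trough = C₀ × R × e^(−kτ) = 7.75 × 1.376 × 0.2733 = 2.914 mg/L

2.9 mg/L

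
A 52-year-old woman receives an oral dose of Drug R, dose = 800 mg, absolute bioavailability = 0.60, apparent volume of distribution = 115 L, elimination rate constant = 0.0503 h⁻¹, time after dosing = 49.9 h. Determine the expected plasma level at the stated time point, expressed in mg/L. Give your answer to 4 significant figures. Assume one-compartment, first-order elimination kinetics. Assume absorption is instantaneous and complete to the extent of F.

0.3392 mg/L

Amount reaching circulation = F × Dose = 0.60 × 800.0 = 480.0 mg
C₀ = F·Dose / Vd = 480.0 / 115 = 4.174 mg/L
C = C₀ · e^(−k·t) = 4.174 × e^(−0.05030 × 49.9)
  = 4.174 × 0.08127 = 0.3392 mg/L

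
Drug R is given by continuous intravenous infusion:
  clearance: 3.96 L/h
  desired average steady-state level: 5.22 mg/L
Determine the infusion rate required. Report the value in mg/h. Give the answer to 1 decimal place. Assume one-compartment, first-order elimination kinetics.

20.7 mg/h

At steady state, infusion rate R₀ = Css × CL = 5.22 × 3.960 = 20.67 mg/h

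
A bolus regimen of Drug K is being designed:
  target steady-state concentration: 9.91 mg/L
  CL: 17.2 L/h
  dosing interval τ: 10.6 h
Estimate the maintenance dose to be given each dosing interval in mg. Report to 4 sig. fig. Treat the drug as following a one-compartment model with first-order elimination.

1807 mg

At steady state, Dose/τ = Css × CL.
Dose = Css × CL × τ = 9.91 × 17.20 × 10.6 = 1807 mg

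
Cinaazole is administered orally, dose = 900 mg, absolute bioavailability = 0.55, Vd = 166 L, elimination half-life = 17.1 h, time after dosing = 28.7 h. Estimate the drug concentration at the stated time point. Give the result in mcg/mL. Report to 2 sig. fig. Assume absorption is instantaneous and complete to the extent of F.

Amount reaching circulation = F × Dose = 0.55 × 900.0 = 495.0 mg
C₀ = F·Dose / Vd = 495.0 / 166 = 2.982 mg/L
k = ln2 / t½ = 0.693147 / 17.1 = 0.04053 h⁻¹
C = C₀ · e^(−k·t) = 2.982 × e^(−0.04053 × 28.7)
  = 2.982 × 0.3125 = 0.9319 mg/L
(0.9319 mg/L = 0.9319 mcg/mL)

0.93 mcg/mL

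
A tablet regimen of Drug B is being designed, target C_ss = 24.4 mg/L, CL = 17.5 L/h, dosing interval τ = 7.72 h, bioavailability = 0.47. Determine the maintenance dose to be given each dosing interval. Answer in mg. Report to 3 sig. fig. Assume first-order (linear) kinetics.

At steady state, F × (Dose/τ) = Css × CL.
Dose = Css × CL × τ / F = 24.4 × 17.50 × 7.72 / 0.47 = 7014 mg

7010 mg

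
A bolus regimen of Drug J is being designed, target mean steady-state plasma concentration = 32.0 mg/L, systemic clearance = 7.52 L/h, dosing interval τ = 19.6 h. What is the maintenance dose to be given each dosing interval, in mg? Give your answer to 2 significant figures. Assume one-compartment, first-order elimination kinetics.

4700 mg

At steady state, Dose/τ = Css × CL.
Dose = Css × CL × τ = 32.0 × 7.520 × 19.6 = 4717 mg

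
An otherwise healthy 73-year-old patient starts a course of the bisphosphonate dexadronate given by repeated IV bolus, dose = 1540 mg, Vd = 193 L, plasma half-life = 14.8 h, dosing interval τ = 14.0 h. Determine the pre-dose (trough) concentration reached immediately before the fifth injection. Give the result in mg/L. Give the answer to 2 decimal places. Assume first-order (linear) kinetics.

7.99 mg/L

C₀ per dose = Dose / Vd = 1540 / 193 = 7.979 mg/L
k = ln2 / t½ = 0.693147 / 14.8 = 0.04683 h⁻¹
Fraction remaining after one interval: r = e^(−kτ) = e^(−0.04683 × 14.0) = 0.5191
Before dose 5, 4 doses have been given (aged 1τ, 2τ, 3τ, 4τ).
C_trough = C₀ × (r + r² + … + r^4) = C₀ × r(1−r^4)/(1−r)
        = 7.979 × 0.5191 × (1 − 0.07261) / (1 − 0.5191) = 7.987 mg/L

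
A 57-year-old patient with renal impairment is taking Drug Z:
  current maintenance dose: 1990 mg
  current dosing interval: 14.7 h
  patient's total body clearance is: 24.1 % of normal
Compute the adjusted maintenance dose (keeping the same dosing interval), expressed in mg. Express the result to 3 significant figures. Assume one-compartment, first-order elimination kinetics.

480 mg

To keep the same average steady-state level, dosing rate must scale with clearance.
CL ratio = 24.1 / 100 = 0.2410
New dose (same interval) = 1990 × 0.2410 = 479.6 mg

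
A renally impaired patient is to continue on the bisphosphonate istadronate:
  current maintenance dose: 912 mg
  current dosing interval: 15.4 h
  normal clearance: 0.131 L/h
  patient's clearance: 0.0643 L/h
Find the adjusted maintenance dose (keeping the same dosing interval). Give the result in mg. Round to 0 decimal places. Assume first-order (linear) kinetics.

To keep the same average steady-state level, dosing rate must scale with clearance.
CL ratio = 0.0643 / 0.131 = 0.4908
New dose (same interval) = 912 × 0.4908 = 447.6 mg

448 mg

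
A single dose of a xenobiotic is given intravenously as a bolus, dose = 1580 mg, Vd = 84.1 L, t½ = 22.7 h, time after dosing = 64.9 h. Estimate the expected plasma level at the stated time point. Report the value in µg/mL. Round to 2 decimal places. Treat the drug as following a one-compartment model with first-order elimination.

2.59 µg/mL

C₀ = Dose / Vd = 1580 / 84.1 = 18.79 mg/L
k = ln2 / t½ = 0.693147 / 22.7 = 0.03054 h⁻¹
C = C₀ · e^(−k·t) = 18.79 × e^(−0.03054 × 64.9)
  = 18.79 × 0.1378 = 2.589 mg/L
(2.589 mg/L = 2.589 µg/mL)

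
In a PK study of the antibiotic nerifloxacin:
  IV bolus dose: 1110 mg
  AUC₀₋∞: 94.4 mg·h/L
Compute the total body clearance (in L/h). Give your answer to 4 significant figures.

11.76 L/h

CL = Dose / AUC = 1110 / 94.4 = 11.76 L/h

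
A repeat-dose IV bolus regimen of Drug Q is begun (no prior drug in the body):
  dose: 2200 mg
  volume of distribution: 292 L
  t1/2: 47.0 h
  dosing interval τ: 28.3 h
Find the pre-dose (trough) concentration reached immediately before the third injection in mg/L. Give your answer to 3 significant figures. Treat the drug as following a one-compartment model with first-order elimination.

8.23 mg/L

C₀ per dose = Dose / Vd = 2200 / 292 = 7.534 mg/L
k = ln2 / t½ = 0.693147 / 47.0 = 0.01475 h⁻¹
Fraction remaining after one interval: r = e^(−kτ) = e^(−0.01475 × 28.3) = 0.6587
Before dose 3, 2 doses have been given (aged 1τ, 2τ).
C_trough = C₀ × (r + r²) = 7.534 × (0.6587 + 0.4339) = 8.232 mg/L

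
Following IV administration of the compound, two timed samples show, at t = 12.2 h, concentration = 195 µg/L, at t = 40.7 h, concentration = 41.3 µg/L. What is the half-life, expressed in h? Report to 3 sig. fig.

k = ln(C₁/C₂) / (t₂ − t₁) = ln(195/41.3) / (40.7 − 12.2)
  = 1.552 / 28.50 = 0.05446 h⁻¹
t½ = ln2 / k = 0.693147 / 0.05446 = 12.73 h

12.7 h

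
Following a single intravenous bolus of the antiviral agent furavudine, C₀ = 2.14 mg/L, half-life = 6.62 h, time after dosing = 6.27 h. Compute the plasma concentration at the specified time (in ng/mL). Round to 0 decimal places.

k = ln2 / t½ = 0.693147 / 6.62 = 0.1047 h⁻¹
C = C₀ · e^(−k·t) = 2.140 × e^(−0.1047 × 6.27)
  = 2.140 × 0.5187 = 1.110 mg/L
Convert: 1.110 mg/L × 1000 = 1110 ng/mL

1110 ng/mL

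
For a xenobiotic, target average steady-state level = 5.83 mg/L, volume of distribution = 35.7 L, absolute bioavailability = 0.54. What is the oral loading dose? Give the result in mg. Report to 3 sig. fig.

385 mg

LD = Css × Vd / F = 5.83 × 35.7 / 0.54 = 385.4 mg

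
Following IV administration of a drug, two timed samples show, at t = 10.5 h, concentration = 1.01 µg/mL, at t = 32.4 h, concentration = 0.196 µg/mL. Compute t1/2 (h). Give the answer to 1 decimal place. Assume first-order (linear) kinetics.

9.3 h

k = ln(C₁/C₂) / (t₂ − t₁) = ln(1.01/0.196) / (32.4 − 10.5)
  = 1.640 / 21.90 = 0.07489 h⁻¹
t½ = ln2 / k = 0.693147 / 0.07489 = 9.256 h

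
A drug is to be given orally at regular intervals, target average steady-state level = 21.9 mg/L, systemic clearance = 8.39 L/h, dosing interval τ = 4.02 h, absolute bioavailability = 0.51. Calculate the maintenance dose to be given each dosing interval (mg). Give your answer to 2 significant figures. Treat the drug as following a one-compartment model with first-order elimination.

1400 mg

At steady state, F × (Dose/τ) = Css × CL.
Dose = Css × CL × τ / F = 21.9 × 8.390 × 4.02 / 0.51 = 1448 mg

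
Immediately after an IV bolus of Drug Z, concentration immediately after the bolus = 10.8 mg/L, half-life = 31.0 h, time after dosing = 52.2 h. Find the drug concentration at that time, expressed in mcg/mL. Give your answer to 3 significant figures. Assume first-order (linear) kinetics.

3.36 mcg/mL

k = ln2 / t½ = 0.693147 / 31.0 = 0.02236 h⁻¹
C = C₀ · e^(−k·t) = 10.80 × e^(−0.02236 × 52.2)
  = 10.80 × 0.3112 = 3.361 mg/L
(3.361 mg/L = 3.361 mcg/mL)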